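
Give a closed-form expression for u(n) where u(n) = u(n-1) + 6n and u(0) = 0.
Recurrence: u(n) = u(n-1) + 6n, initial: u(0) = 0.
Telescoping: u(n) = u(0) + 6·Σᵢ₌₁ⁿ i = 0 + 6·n(n+1)/2.

u(n) = 6·n(n+1)/2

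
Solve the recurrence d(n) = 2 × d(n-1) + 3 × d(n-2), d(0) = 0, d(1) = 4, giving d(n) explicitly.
Recurrence: d(n) = 2 × d(n-1) + 3 × d(n-2), initial: d(0) = 0, d(1) = 4.
Characteristic equation: r² - 2r - 3 = 0, which factors as (r - 3)(r + 1) = 0, so r = 3, -1. General solution d(n) = A·3ⁿ + B·(-1)ⁿ. From d(0) = 0: A + B = 0. From d(1) = 4: 3A - 1B = 4. Solving gives A = 1, B = -1.

d(n) = 3ⁿ - (-1)ⁿ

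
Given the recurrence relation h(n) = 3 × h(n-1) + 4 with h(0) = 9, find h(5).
Computing step by step:
h(0) = 9
h(1) = 3 × 9 + 4 = 31
h(2) = 3 × 31 + 4 = 97
h(3) = 3 × 97 + 4 = 295
h(4) = 3 × 295 + 4 = 889
h(5) = 3 × 889 + 4 = 2671

2671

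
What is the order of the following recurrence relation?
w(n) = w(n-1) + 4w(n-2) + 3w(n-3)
The order is the largest lag k for which w(n-k) appears. Here the deepest term is w(n-3), so the order is 3.

Order 3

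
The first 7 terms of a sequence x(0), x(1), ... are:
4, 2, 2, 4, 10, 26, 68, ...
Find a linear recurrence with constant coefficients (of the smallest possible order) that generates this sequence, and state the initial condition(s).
Look for the lowest-order linear relation among consecutive terms.
Observation: x(n) - 3·x(n-1) - (-1)·x(n-2) = 0 holds for the shown terms, and no order-1 relation x(n) = α·x(n-1) + β fits.
Check at n=3: 3·2 + (-1)·2 = 4. ✓

x(n) = 3x(n-1) - x(n-2), x(0) = 4, x(1) = 2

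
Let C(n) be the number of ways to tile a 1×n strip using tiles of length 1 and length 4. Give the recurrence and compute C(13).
Condition on the last tile: it has length 1 (leaving a 1×(n-1) strip) or length 4 (leaving a 1×(n-4) strip), so C(n) = C(n-1) + C(n-4) (order-4 linear recurrence).
For 0 ≤ i < 4 only unit tiles fit, so C(i) = 1.
Iterating the recurrence: C(4) = 2, C(5) = 3, C(6) = 4, C(7) = 5, C(8) = 7, C(9) = 10, C(10) = 14, C(11) = 19, C(12) = 26, C(13) = 36.

C(n) = C(n-1) + C(n-4), with C(i) = 1 for 0 ≤ i < 4; C(13) = 36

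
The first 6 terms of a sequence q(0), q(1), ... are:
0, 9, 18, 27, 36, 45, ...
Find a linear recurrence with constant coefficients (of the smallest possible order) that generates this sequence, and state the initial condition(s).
Look for the lowest-order linear relation among consecutive terms.
Observation: consecutive differences are constant (= 9).
Check at n=2: 1·9 + 9 = 18. ✓

q(n) = q(n-1) + 9, q(0) = 0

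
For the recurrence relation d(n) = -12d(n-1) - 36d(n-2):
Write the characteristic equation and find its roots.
Substitute d(n) = rⁿ and divide through by rⁿ⁻²: r² + 12r + 36 = 0
Factor: (r + 6)² = 0, so r = -6 (double root).
General solution: d(n) = (A + Bn)·(-6)ⁿ

Characteristic: r² + 12r + 36 = 0, Roots: r = -6 (double root)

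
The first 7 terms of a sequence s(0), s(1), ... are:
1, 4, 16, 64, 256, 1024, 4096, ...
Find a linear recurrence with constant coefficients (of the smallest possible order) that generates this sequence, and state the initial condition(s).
Look for the lowest-order linear relation among consecutive terms.
Observation: each term is 4× the previous.
Check at n=2: 4·4 = 16. ✓

s(n) = 4 × s(n-1), s(0) = 1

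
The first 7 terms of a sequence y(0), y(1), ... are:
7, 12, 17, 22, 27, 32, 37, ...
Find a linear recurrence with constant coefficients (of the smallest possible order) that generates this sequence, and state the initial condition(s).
Look for the lowest-order linear relation among consecutive terms.
Observation: consecutive differences are constant (= 5).
Check at n=2: 1·12 + 5 = 17. ✓

y(n) = y(n-1) + 5, y(0) = 7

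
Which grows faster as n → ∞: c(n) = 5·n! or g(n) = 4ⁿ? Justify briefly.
Comparing growth rates:
Growth-rate hierarchy: log n ≺ any polynomial ≺ any exponential cⁿ (c>1) ≺ n! ≺ nⁿ.
factorial dominates exponential base 4 asymptotically.

c(n) grows faster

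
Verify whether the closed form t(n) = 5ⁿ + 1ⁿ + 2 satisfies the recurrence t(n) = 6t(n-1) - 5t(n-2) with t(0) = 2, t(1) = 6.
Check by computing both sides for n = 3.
From the recurrence with t(0) = 2, t(1) = 6:
  t(0) = 2, t(1) = 6, t(2) = 26, t(3) = 126
  so the recurrence gives t(3) = 126.
From the proposed closed form t(n) = 5ⁿ + 1ⁿ + 2:
  t(3) = 128.
The recurrence gives 126 but the closed form gives 128, so the closed form does not satisfy the recurrence.

No, the closed form is incorrect.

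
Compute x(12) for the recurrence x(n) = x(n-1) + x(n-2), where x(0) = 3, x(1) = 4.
Computing the sequence terms:
3, 4, 7, 11, 18, 29, 47, 76, 123, 199, 322, 521, 843

843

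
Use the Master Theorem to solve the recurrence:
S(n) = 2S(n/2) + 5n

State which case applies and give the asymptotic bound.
Master Theorem template: S(n) = a·S(n/b) + f(n).
Here: a=2, b=2, f(n)=5n
Compute log_b(a) = log_2(2) = 1.
f(n) = 5n = Θ(n). Case 2: S(n) = Θ(n log n).

Case 2: S(n) = Θ(n log n)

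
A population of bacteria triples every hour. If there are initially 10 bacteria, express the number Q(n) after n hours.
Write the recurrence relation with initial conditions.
Each hour multiplies the count by 3, so the count after n hours depends only on the count after n-1 hours: Q(n) = 3 × Q(n-1). The starting count gives Q(0) = 10.
Unrolling n times gives the closed form Q(n) = 10 × 3ⁿ.

Q(n) = 3 × Q(n-1), Q(0) = 10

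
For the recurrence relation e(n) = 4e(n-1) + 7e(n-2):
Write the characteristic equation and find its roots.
Substitute e(n) = rⁿ and divide through by rⁿ⁻²: r² - 4r - 7 = 0
Discriminant: 4² + 4·7 = 44, not a perfect square, so by the quadratic formula r = (4 ± √44)/2.
General solution: e(n) = A·r₁ⁿ + B·r₂ⁿ where r₁,r₂ = (4 ± √44)/2

Characteristic: r² - 4r - 7 = 0, Roots: r = (4 ± √44)/2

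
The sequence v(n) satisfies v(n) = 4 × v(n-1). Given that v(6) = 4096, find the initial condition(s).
In general v(n) = 4ⁿ · v(0). At n = 6: v(0) = v(6) / 4^6 = 4096 / 4096 = 1.

v(0) = 1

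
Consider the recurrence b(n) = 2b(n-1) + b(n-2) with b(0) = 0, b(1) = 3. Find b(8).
Computing the sequence terms:
0, 3, 6, 15, 36, 87, 210, 507, 1224

1224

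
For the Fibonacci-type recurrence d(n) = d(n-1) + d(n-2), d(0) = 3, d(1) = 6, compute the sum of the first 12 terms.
Computing the sequence terms: 3, 6, 9, 15, 24, 39, 63, 102, 165, 267, 432, 699
Adding these values together:

1824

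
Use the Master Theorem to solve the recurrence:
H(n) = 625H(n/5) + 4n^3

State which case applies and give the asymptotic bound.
Master Theorem template: H(n) = a·H(n/b) + f(n).
Here: a=625, b=5, f(n)=4n^3
Compute log_b(a) = log_5(625) = 4.
f(n) = 4n^3 = O(n^(4-ε)) with ε = 1. Case 1: H(n) = Θ(n^log_b(a)) = Θ(n^4).

Case 1: H(n) = Θ(n^4)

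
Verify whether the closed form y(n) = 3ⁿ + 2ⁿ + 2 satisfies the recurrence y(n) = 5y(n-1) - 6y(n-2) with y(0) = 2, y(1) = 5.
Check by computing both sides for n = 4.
From the recurrence with y(0) = 2, y(1) = 5:
  y(0) = 2, y(1) = 5, y(2) = 13, y(3) = 35, y(4) = 97
  so the recurrence gives y(4) = 97.
From the proposed closed form y(n) = 3ⁿ + 2ⁿ + 2:
  y(4) = 99.
The recurrence gives 97 but the closed form gives 99, so the closed form does not satisfy the recurrence.

No, the closed form is incorrect.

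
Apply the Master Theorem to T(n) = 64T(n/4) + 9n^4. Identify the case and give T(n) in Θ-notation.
Master Theorem template: T(n) = a·T(n/b) + f(n).
Here: a=64, b=4, f(n)=9n^4
Compute log_b(a) = log_4(64) = 3.
f(n) = 9n^4 = Ω(n^(3+ε)) with ε = 1, and the regularity condition holds (a·f(n/b) = (a/b^4)·f(n) with a/b^4 = 4^-1 < 1). Case 3: T(n) = Θ(f(n)) = Θ(n^4).

Case 3: T(n) = Θ(n^4)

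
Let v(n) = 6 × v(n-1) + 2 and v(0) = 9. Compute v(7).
Computing step by step:
v(0) = 9
v(1) = 6 × 9 + 2 = 56
v(2) = 6 × 56 + 2 = 338
v(3) = 6 × 338 + 2 = 2030
v(4) = 6 × 2030 + 2 = 12182
v(5) = 6 × 12182 + 2 = 73094
v(6) = 6 × 73094 + 2 = 438566
v(7) = 6 × 438566 + 2 = 2631398

2631398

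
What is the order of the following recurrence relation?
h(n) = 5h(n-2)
The order is the largest lag k for which h(n-k) appears. Here the deepest term is h(n-2), so the order is 2.

Order 2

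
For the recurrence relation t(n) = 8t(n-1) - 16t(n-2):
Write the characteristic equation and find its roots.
Substitute t(n) = rⁿ and divide through by rⁿ⁻²: r² - 8r + 16 = 0
Factor: (r - 4)² = 0, so r = 4 (double root).
General solution: t(n) = (A + Bn)·4ⁿ

Characteristic: r² - 8r + 16 = 0, Roots: r = 4 (double root)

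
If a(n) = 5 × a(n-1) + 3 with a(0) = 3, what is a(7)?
Computing step by step:
a(0) = 3
a(1) = 5 × 3 + 3 = 18
a(2) = 5 × 18 + 3 = 93
a(3) = 5 × 93 + 3 = 468
a(4) = 5 × 468 + 3 = 2343
a(5) = 5 × 2343 + 3 = 11718
a(6) = 5 × 11718 + 3 = 58593
a(7) = 5 × 58593 + 3 = 292968

292968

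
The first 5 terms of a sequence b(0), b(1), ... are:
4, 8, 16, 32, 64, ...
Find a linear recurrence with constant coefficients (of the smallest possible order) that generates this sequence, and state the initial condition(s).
Look for the lowest-order linear relation among consecutive terms.
Observation: each term is 2× the previous.
Check at n=2: 2·8 = 16. ✓

b(n) = 2 × b(n-1), b(0) = 4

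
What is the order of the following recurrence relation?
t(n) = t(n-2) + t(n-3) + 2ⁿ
The order is the largest lag k for which t(n-k) appears. Here the deepest term is t(n-3) (the 2ⁿ term is non-homogeneous and does not affect the order), so the order is 3.

Order 3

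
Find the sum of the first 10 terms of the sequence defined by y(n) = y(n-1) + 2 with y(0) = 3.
Computing the sequence terms: 3, 5, 7, 9, 11, 13, 15, 17, 19, 21
Adding these values together:

120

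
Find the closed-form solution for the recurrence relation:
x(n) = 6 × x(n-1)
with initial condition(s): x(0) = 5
Recurrence: x(n) = 6 × x(n-1), initial: x(0) = 5.
Each term is 6 times the previous, so this is geometric with ratio 6. After n steps: x(n) = x(0)·6ⁿ = 5·6ⁿ.

x(n) = 5·6ⁿ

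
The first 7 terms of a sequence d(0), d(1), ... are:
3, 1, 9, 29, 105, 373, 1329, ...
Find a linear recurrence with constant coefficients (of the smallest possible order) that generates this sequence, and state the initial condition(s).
Look for the lowest-order linear relation among consecutive terms.
Observation: d(n) - 3·d(n-1) - (2)·d(n-2) = 0 holds for the shown terms, and no order-1 relation d(n) = α·d(n-1) + β fits.
Check at n=3: 3·9 + (2)·1 = 29. ✓

d(n) = 3d(n-1) + 2d(n-2), d(0) = 3, d(1) = 1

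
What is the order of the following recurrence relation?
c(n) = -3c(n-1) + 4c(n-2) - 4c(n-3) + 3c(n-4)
The order is the largest lag k for which c(n-k) appears. Here the deepest term is c(n-4), so the order is 4.

Order 4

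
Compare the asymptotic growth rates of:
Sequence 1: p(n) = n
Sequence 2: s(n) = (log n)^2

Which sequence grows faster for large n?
Comparing growth rates:
Growth-rate hierarchy: log n ≺ any polynomial ≺ any exponential cⁿ (c>1) ≺ n! ≺ nⁿ.
polynomial degree 1 dominates polylogarithmic (log n)^2 asymptotically.

p(n) grows faster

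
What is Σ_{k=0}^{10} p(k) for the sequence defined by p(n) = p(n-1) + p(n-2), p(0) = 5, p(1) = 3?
Computing the sequence terms: 5, 3, 8, 11, 19, 30, 49, 79, 128, 207, 335
Adding these values together:

874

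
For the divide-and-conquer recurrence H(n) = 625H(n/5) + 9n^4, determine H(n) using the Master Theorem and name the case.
Master Theorem template: H(n) = a·H(n/b) + f(n).
Here: a=625, b=5, f(n)=9n^4
Compute log_b(a) = log_5(625) = 4.
f(n) = 9n^4 = Θ(n^4). Case 2: H(n) = Θ(n^4 log n).

Case 2: H(n) = Θ(n^4 log n)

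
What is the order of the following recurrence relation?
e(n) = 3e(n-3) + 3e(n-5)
The order is the largest lag k for which e(n-k) appears. Here the deepest term is e(n-5), so the order is 5.

Order 5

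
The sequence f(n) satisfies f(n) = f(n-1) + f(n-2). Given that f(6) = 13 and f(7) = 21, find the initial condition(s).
Work backwards using f(k) = f(k+2) - f(k+1):
f(5) = f(7) - f(6) = 21 - 13 = 8
f(4) = f(6) - f(5) = 13 - 8 = 5
f(3) = f(5) - f(4) = 8 - 5 = 3
f(2) = f(4) - f(3) = 5 - 3 = 2
f(1) = f(3) - f(2) = 3 - 2 = 1
f(0) = f(2) - f(1) = 2 - 1 = 1

f(0) = 1, f(1) = 1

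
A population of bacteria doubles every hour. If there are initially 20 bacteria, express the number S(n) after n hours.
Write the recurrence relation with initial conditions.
Each hour multiplies the count by 2, so the count after n hours depends only on the count after n-1 hours: S(n) = 2 × S(n-1). The starting count gives S(0) = 20.
Unrolling n times gives the closed form S(n) = 20 × 2ⁿ.

S(n) = 2 × S(n-1), S(0) = 20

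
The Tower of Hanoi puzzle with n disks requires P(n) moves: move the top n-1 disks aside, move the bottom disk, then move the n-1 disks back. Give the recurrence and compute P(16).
Moving n disks = move the top n-1 disks aside (P(n-1) moves) + move the largest disk (1 move) + move the n-1 disks back on top (P(n-1) moves), so P(n) = 2P(n-1) + 1, with P(1) = 1 (a single disk takes one move).
First terms: 1, 3, 7, 15, 31, 63, … — each is one less than a power of 2. Indeed P(n) + 1 = 2(P(n-1) + 1) with P(1) + 1 = 2, so P(n) + 1 = 2ⁿ and P(n) = 2ⁿ - 1.
Hence P(16) = 2^16 - 1 = 65536 - 1 = 65535.

P(n) = 2P(n-1) + 1, P(1) = 1; P(16) = 65535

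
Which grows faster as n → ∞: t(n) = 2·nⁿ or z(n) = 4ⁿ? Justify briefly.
Comparing growth rates:
Growth-rate hierarchy: log n ≺ any polynomial ≺ any exponential cⁿ (c>1) ≺ n! ≺ nⁿ.
super-exponential nⁿ dominates exponential base 4 asymptotically.

t(n) grows faster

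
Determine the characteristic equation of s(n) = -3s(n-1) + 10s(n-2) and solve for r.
Substitute s(n) = rⁿ and divide through by rⁿ⁻²: r² + 3r - 10 = 0
Factor: (r - 2)(r + 5) = 0, so r = 2, -5.
General solution: s(n) = A·2ⁿ + B·(-5)ⁿ

Characteristic: r² + 3r - 10 = 0, Roots: r = 2, -5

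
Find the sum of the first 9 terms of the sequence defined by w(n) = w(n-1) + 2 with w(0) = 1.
Computing the sequence terms: 1, 3, 5, 7, 9, 11, 13, 15, 17
Adding these values together:

81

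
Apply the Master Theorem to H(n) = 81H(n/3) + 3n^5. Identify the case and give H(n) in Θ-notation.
Master Theorem template: H(n) = a·H(n/b) + f(n).
Here: a=81, b=3, f(n)=3n^5
Compute log_b(a) = log_3(81) = 4.
f(n) = 3n^5 = Ω(n^(4+ε)) with ε = 1, and the regularity condition holds (a·f(n/b) = (a/b^5)·f(n) with a/b^5 = 3^-1 < 1). Case 3: H(n) = Θ(f(n)) = Θ(n^5).

Case 3: H(n) = Θ(n^5)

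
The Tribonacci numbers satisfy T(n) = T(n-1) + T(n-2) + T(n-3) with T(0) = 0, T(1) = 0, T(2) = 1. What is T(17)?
Computing the sequence terms:
0, 0, 1, 1, 2, 4, 7, 13, 24, 44, 81, 149, 274, 504, 927, 1705, 3136, 5768

5768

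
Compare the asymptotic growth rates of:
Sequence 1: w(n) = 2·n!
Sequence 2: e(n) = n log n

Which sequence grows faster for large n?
Comparing growth rates:
Growth-rate hierarchy: log n ≺ any polynomial ≺ any exponential cⁿ (c>1) ≺ n! ≺ nⁿ.
factorial dominates polynomial degree 1 (with log factor) asymptotically.

w(n) grows faster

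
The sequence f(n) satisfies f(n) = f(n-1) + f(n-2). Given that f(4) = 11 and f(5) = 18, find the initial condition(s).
Work backwards using f(k) = f(k+2) - f(k+1):
f(3) = f(5) - f(4) = 18 - 11 = 7
f(2) = f(4) - f(3) = 11 - 7 = 4
f(1) = f(3) - f(2) = 7 - 4 = 3
f(0) = f(2) - f(1) = 4 - 3 = 1

f(0) = 1, f(1) = 3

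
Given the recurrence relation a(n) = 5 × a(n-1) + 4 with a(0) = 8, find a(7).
Computing step by step:
a(0) = 8
a(1) = 5 × 8 + 4 = 44
a(2) = 5 × 44 + 4 = 224
a(3) = 5 × 224 + 4 = 1124
a(4) = 5 × 1124 + 4 = 5624
a(5) = 5 × 5624 + 4 = 28124
a(6) = 5 × 28124 + 4 = 140624
a(7) = 5 × 140624 + 4 = 703124

703124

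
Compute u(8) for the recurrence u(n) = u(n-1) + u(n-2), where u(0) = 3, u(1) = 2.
Computing the sequence terms:
3, 2, 5, 7, 12, 19, 31, 50, 81

81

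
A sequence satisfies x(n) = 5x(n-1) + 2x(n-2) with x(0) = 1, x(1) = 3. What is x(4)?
Computing the sequence terms:
1, 3, 17, 91, 489

489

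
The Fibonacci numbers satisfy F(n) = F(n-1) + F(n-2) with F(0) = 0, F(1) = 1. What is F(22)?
Computing the sequence terms:
0, 1, 1, 2, 3, 5, 8, 13, 21, 34, 55, 89, 144, 233, 377, 610, 987, 1597, 2584, 4181, 6765, 10946, 17711

17711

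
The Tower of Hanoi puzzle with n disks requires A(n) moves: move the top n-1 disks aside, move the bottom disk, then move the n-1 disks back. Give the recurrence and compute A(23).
Moving n disks = move the top n-1 disks aside (A(n-1) moves) + move the largest disk (1 move) + move the n-1 disks back on top (A(n-1) moves), so A(n) = 2A(n-1) + 1, with A(1) = 1 (a single disk takes one move).
First terms: 1, 3, 7, 15, 31, 63, … — each is one less than a power of 2. Indeed A(n) + 1 = 2(A(n-1) + 1) with A(1) + 1 = 2, so A(n) + 1 = 2ⁿ and A(n) = 2ⁿ - 1.
Hence A(23) = 2^23 - 1 = 8388608 - 1 = 8388607.

A(n) = 2A(n-1) + 1, A(1) = 1; A(23) = 8388607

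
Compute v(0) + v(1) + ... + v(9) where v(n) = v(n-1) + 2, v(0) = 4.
Computing the sequence terms: 4, 6, 8, 10, 12, 14, 16, 18, 20, 22
Adding these values together:

130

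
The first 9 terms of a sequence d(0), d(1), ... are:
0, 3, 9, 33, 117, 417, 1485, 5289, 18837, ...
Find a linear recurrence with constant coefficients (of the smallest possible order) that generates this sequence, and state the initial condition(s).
Look for the lowest-order linear relation among consecutive terms.
Observation: d(n) - 3·d(n-1) - (2)·d(n-2) = 0 holds for the shown terms, and no order-1 relation d(n) = α·d(n-1) + β fits.
Check at n=3: 3·9 + (2)·3 = 33. ✓

d(n) = 3d(n-1) + 2d(n-2), d(0) = 0, d(1) = 3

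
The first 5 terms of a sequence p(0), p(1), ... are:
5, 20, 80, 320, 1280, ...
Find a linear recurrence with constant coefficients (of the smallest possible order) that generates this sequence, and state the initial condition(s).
Look for the lowest-order linear relation among consecutive terms.
Observation: each term is 4× the previous.
Check at n=2: 4·20 = 80. ✓

p(n) = 4 × p(n-1), p(0) = 5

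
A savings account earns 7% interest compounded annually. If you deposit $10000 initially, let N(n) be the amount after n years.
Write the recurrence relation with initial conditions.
Each year the balance grows by 7%, i.e. is multiplied by 1 + 7/100 = 1.07, so N(n) = 1.07 × N(n-1). The initial deposit gives N(0) = 10000.
Unrolling gives the closed form N(n) = 10000 × (1.07)ⁿ.

N(n) = 1.07 × N(n-1), N(0) = 10000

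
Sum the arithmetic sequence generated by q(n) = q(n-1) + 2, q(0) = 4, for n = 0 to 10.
Computing the sequence terms: 4, 6, 8, 10, 12, 14, 16, 18, 20, 22, 24
Adding these values together:

154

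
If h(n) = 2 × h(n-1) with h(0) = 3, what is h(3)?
Computing step by step:
h(0) = 3
h(1) = 2 × 3 = 6
h(2) = 2 × 6 = 12
h(3) = 2 × 12 = 24

24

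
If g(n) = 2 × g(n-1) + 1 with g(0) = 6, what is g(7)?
Computing step by step:
g(0) = 6
g(1) = 2 × 6 + 1 = 13
g(2) = 2 × 13 + 1 = 27
g(3) = 2 × 27 + 1 = 55
g(4) = 2 × 55 + 1 = 111
g(5) = 2 × 111 + 1 = 223
g(6) = 2 × 223 + 1 = 447
g(7) = 2 × 447 + 1 = 895

895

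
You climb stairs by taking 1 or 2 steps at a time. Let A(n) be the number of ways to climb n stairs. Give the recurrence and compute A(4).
Condition on the size of the last step (1 to 2): before it there were n-1, …, n-2 stairs climbed, and these cases are disjoint, so A(n) = A(n-1) + A(n-2) (Fibonacci-type sequence).
Initial conditions by direct count (compositions of i into parts ≤ 2): A(1) = 1; A(2) = 2.
Iterating the recurrence: A(3) = 3, A(4) = 5.

A(n) = A(n-1) + A(n-2), A(1) = 1, A(2) = 2; A(4) = 5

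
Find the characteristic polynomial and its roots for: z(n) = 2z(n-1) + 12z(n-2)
Substitute z(n) = rⁿ and divide through by rⁿ⁻²: r² - 2r - 12 = 0
Discriminant: 2² + 4·12 = 52, not a perfect square, so by the quadratic formula r = (2 ± √52)/2.
General solution: z(n) = A·r₁ⁿ + B·r₂ⁿ where r₁,r₂ = (2 ± √52)/2

Characteristic: r² - 2r - 12 = 0, Roots: r = (2 ± √52)/2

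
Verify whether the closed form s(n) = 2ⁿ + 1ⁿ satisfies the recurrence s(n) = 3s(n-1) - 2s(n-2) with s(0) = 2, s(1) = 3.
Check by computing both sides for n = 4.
From the recurrence with s(0) = 2, s(1) = 3:
  s(0) = 2, s(1) = 3, s(2) = 5, s(3) = 9, s(4) = 17
  so the recurrence gives s(4) = 17.
From the proposed closed form s(n) = 2ⁿ + 1ⁿ:
  s(4) = 17.
Both sides give 17 at n = 4, and the initial condition(s) match, so the closed form is consistent.

Yes, the closed form is correct.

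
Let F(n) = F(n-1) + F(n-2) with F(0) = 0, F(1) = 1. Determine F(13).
Computing the sequence terms:
0, 1, 1, 2, 3, 5, 8, 13, 21, 34, 55, 89, 144, 233

233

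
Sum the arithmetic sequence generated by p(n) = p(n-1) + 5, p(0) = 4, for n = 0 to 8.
Computing the sequence terms: 4, 9, 14, 19, 24, 29, 34, 39, 44
Adding these values together:

216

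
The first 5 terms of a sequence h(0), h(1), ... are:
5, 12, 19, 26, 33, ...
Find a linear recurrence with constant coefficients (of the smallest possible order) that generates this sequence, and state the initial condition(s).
Look for the lowest-order linear relation among consecutive terms.
Observation: consecutive differences are constant (= 7).
Check at n=2: 1·12 + 7 = 19. ✓

h(n) = h(n-1) + 7, h(0) = 5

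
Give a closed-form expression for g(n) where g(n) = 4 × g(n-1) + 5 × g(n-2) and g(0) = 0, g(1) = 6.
Recurrence: g(n) = 4 × g(n-1) + 5 × g(n-2), initial: g(0) = 0, g(1) = 6.
Characteristic equation: r² - 4r - 5 = 0, which factors as (r - 5)(r + 1) = 0, so r = 5, -1. General solution g(n) = A·5ⁿ + B·(-1)ⁿ. From g(0) = 0: A + B = 0. From g(1) = 6: 5A - 1B = 6. Solving gives A = 1, B = -1.

g(n) = 5ⁿ - (-1)ⁿ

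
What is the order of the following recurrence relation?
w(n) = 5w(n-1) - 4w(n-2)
The order is the largest lag k for which w(n-k) appears. Here the deepest term is w(n-2), so the order is 2.

Order 2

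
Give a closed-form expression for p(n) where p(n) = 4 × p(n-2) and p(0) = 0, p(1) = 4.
Recurrence: p(n) = 4 × p(n-2), initial: p(0) = 0, p(1) = 4.
Characteristic equation: r² - 4 = 0, which factors as (r - 2)(r + 2) = 0, so r = 2, -2. General solution p(n) = A·2ⁿ + B·(-2)ⁿ. From p(0) = 0: A + B = 0. From p(1) = 4: 2A - 2B = 4. Solving gives A = 1, B = -1.

p(n) = 2ⁿ - (-2)ⁿ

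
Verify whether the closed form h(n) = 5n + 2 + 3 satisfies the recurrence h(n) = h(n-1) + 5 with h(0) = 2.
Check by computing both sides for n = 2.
From the recurrence with h(0) = 2:
  h(0) = 2, h(1) = 7, h(2) = 12
  so the recurrence gives h(2) = 12.
From the proposed closed form h(n) = 5n + 2 + 3:
  h(2) = 15.
The recurrence gives 12 but the closed form gives 15, so the closed form does not satisfy the recurrence.

No, the closed form is incorrect.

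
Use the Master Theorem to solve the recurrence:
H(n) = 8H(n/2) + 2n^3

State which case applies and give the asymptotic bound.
Master Theorem template: H(n) = a·H(n/b) + f(n).
Here: a=8, b=2, f(n)=2n^3
Compute log_b(a) = log_2(8) = 3.
f(n) = 2n^3 = Θ(n^3). Case 2: H(n) = Θ(n^3 log n).

Case 2: H(n) = Θ(n^3 log n)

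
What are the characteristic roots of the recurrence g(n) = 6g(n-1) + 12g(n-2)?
Substitute g(n) = rⁿ and divide through by rⁿ⁻²: r² - 6r - 12 = 0
Discriminant: 6² + 4·12 = 84, not a perfect square, so by the quadratic formula r = (6 ± √84)/2.
General solution: g(n) = A·r₁ⁿ + B·r₂ⁿ where r₁,r₂ = (6 ± √84)/2

Characteristic: r² - 6r - 12 = 0, Roots: r = (6 ± √84)/2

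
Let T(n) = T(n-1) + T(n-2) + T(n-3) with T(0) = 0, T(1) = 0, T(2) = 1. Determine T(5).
Computing the sequence terms:
0, 0, 1, 1, 2, 4

4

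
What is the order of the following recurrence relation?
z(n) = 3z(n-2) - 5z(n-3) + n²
The order is the largest lag k for which z(n-k) appears. Here the deepest term is z(n-3) (the n² term is non-homogeneous and does not affect the order), so the order is 3.

Order 3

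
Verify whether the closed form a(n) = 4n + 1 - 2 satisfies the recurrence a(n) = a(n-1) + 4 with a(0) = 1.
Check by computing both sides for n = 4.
From the recurrence with a(0) = 1:
  a(0) = 1, a(1) = 5, a(2) = 9, a(3) = 13, a(4) = 17
  so the recurrence gives a(4) = 17.
From the proposed closed form a(n) = 4n + 1 - 2:
  a(4) = 15.
The recurrence gives 17 but the closed form gives 15, so the closed form does not satisfy the recurrence.

No, the closed form is incorrect.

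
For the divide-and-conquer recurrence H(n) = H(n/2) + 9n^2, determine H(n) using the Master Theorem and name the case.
Master Theorem template: H(n) = a·H(n/b) + f(n).
Here: a=1, b=2, f(n)=9n^2
Compute log_b(a) = log_2(1) = 0.
f(n) = 9n^2 = Ω(n^(0+ε)) with ε = 2, and the regularity condition holds (a·f(n/b) = (a/b^2)·f(n) with a/b^2 = 2^-2 < 1). Case 3: H(n) = Θ(f(n)) = Θ(n^2).

Case 3: H(n) = Θ(n^2)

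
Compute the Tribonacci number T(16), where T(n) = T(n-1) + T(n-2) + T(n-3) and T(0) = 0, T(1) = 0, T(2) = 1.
Computing the sequence terms:
0, 0, 1, 1, 2, 4, 7, 13, 24, 44, 81, 149, 274, 504, 927, 1705, 3136

3136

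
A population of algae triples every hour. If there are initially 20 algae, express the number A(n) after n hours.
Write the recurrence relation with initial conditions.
Each hour multiplies the count by 3, so the count after n hours depends only on the count after n-1 hours: A(n) = 3 × A(n-1). The starting count gives A(0) = 20.
Unrolling n times gives the closed form A(n) = 20 × 3ⁿ.

A(n) = 3 × A(n-1), A(0) = 20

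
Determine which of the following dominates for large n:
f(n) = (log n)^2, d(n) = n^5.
Comparing growth rates:
Growth-rate hierarchy: log n ≺ any polynomial ≺ any exponential cⁿ (c>1) ≺ n! ≺ nⁿ.
polynomial degree 5 dominates polylogarithmic (log n)^2 asymptotically.

d(n) grows faster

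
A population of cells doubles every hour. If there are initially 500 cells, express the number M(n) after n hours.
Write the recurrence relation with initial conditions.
Each hour multiplies the count by 2, so the count after n hours depends only on the count after n-1 hours: M(n) = 2 × M(n-1). The starting count gives M(0) = 500.
Unrolling n times gives the closed form M(n) = 500 × 2ⁿ.

M(n) = 2 × M(n-1), M(0) = 500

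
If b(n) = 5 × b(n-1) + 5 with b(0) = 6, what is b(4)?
Computing step by step:
b(0) = 6
b(1) = 5 × 6 + 5 = 35
b(2) = 5 × 35 + 5 = 180
b(3) = 5 × 180 + 5 = 905
b(4) = 5 × 905 + 5 = 4530

4530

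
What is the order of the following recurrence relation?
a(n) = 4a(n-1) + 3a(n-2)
The order is the largest lag k for which a(n-k) appears. Here the deepest term is a(n-2), so the order is 2.

Order 2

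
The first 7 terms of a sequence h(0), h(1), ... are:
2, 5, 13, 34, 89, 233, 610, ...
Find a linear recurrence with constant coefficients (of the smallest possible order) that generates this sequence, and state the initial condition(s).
Look for the lowest-order linear relation among consecutive terms.
Observation: h(n) - 3·h(n-1) - (-1)·h(n-2) = 0 holds for the shown terms, and no order-1 relation h(n) = α·h(n-1) + β fits.
Check at n=3: 3·13 + (-1)·5 = 34. ✓

h(n) = 3h(n-1) - h(n-2), h(0) = 2, h(1) = 5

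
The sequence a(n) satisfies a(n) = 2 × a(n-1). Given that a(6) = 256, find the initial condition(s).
In general a(n) = 2ⁿ · a(0). At n = 6: a(0) = a(6) / 2^6 = 256 / 64 = 4.

a(0) = 4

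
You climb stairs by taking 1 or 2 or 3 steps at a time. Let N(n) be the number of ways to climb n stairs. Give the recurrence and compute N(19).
Condition on the size of the last step (1 to 3): before it there were n-1, …, n-3 stairs climbed, and these cases are disjoint, so N(n) = N(n-1) + N(n-2) + N(n-3) (order-3 linear recurrence).
Initial conditions by direct count (compositions of i into parts ≤ 3): N(1) = 1; N(2) = 2; N(3) = 4.
Iterating the recurrence: N(4) = 7, N(5) = 13, N(6) = 24, N(7) = 44, N(8) = 81, N(9) = 149, N(10) = 274, N(11) = 504, N(12) = 927, N(13) = 1705, N(14) = 3136, N(15) = 5768, N(16) = 10609, N(17) = 19513, N(18) = 35890, N(19) = 66012.

N(n) = N(n-1) + N(n-2) + N(n-3), N(1) = 1, N(2) = 2, N(3) = 4; N(19) = 66012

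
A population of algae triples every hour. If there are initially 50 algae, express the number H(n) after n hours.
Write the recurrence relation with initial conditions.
Each hour multiplies the count by 3, so the count after n hours depends only on the count after n-1 hours: H(n) = 3 × H(n-1). The starting count gives H(0) = 50.
Unrolling n times gives the closed form H(n) = 50 × 3ⁿ.

H(n) = 3 × H(n-1), H(0) = 50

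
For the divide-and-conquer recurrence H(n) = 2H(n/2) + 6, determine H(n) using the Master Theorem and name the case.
Master Theorem template: H(n) = a·H(n/b) + f(n).
Here: a=2, b=2, f(n)=6
Compute log_b(a) = log_2(2) = 1.
f(n) = 6 = O(n^(1-ε)) with ε = 1. Case 1: H(n) = Θ(n^log_b(a)) = Θ(n).

Case 1: H(n) = Θ(n)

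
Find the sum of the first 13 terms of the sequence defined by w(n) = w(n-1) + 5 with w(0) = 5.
Computing the sequence terms: 5, 10, 15, 20, 25, 30, 35, 40, 45, 50, 55, 60, 65
Adding these values together:

455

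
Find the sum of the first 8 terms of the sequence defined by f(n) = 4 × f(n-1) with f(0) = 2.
Computing the sequence terms: 2, 8, 32, 128, 512, 2048, 8192, 32768
Adding these values together:

43690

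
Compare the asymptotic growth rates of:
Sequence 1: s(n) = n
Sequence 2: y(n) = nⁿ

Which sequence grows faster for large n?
Comparing growth rates:
Growth-rate hierarchy: log n ≺ any polynomial ≺ any exponential cⁿ (c>1) ≺ n! ≺ nⁿ.
super-exponential nⁿ dominates polynomial degree 1 asymptotically.

y(n) grows faster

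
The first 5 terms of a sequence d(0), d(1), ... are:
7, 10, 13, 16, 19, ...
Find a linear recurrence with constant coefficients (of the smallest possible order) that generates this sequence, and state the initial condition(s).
Look for the lowest-order linear relation among consecutive terms.
Observation: consecutive differences are constant (= 3).
Check at n=2: 1·10 + 3 = 13. ✓

d(n) = d(n-1) + 3, d(0) = 7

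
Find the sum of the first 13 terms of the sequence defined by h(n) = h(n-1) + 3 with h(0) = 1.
Computing the sequence terms: 1, 4, 7, 10, 13, 16, 19, 22, 25, 28, 31, 34, 37
Adding these values together:

247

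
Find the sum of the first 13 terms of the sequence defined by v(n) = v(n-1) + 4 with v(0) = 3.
Computing the sequence terms: 3, 7, 11, 15, 19, 23, 27, 31, 35, 39, 43, 47, 51
Adding these values together:

351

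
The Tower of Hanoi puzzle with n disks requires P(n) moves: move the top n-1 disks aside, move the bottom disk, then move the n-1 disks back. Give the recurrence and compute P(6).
Moving n disks = move the top n-1 disks aside (P(n-1) moves) + move the largest disk (1 move) + move the n-1 disks back on top (P(n-1) moves), so P(n) = 2P(n-1) + 1, with P(1) = 1 (a single disk takes one move).
First terms: 1, 3, 7, 15, 31, 63, … — each is one less than a power of 2. Indeed P(n) + 1 = 2(P(n-1) + 1) with P(1) + 1 = 2, so P(n) + 1 = 2ⁿ and P(n) = 2ⁿ - 1.
Hence P(6) = 2^6 - 1 = 64 - 1 = 63.

P(n) = 2P(n-1) + 1, P(1) = 1; P(6) = 63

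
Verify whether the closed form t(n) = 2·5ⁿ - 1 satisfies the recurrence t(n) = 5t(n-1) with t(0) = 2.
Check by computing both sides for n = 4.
From the recurrence with t(0) = 2:
  t(0) = 2, t(1) = 10, t(2) = 50, t(3) = 250, t(4) = 1250
  so the recurrence gives t(4) = 1250.
From the proposed closed form t(n) = 2·5ⁿ - 1:
  t(4) = 1249.
The recurrence gives 1250 but the closed form gives 1249, so the closed form does not satisfy the recurrence.

No, the closed form is incorrect.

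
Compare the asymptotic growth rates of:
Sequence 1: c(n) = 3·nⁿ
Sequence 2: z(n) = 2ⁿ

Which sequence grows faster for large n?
Comparing growth rates:
Growth-rate hierarchy: log n ≺ any polynomial ≺ any exponential cⁿ (c>1) ≺ n! ≺ nⁿ.
super-exponential nⁿ dominates exponential base 2 asymptotically.

c(n) grows faster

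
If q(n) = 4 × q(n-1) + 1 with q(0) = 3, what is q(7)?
Computing step by step:
q(0) = 3
q(1) = 4 × 3 + 1 = 13
q(2) = 4 × 13 + 1 = 53
q(3) = 4 × 53 + 1 = 213
q(4) = 4 × 213 + 1 = 853
q(5) = 4 × 853 + 1 = 3413
q(6) = 4 × 3413 + 1 = 13653
q(7) = 4 × 13653 + 1 = 54613

54613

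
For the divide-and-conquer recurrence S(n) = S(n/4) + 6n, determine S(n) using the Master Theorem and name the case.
Master Theorem template: S(n) = a·S(n/b) + f(n).
Here: a=1, b=4, f(n)=6n
Compute log_b(a) = log_4(1) = 0.
f(n) = 6n = Ω(n^(0+ε)) with ε = 1, and the regularity condition holds (a·f(n/b) = (a/b^1)·f(n) with a/b^1 = 4^-1 < 1). Case 3: S(n) = Θ(f(n)) = Θ(n).

Case 3: S(n) = Θ(n)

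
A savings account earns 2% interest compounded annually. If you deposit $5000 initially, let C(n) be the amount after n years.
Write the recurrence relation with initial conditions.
Each year the balance grows by 2%, i.e. is multiplied by 1 + 2/100 = 1.02, so C(n) = 1.02 × C(n-1). The initial deposit gives C(0) = 5000.
Unrolling gives the closed form C(n) = 5000 × (1.02)ⁿ.

C(n) = 1.02 × C(n-1), C(0) = 5000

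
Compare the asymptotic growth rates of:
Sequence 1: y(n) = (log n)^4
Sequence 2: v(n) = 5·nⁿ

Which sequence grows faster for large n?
Comparing growth rates:
Growth-rate hierarchy: log n ≺ any polynomial ≺ any exponential cⁿ (c>1) ≺ n! ≺ nⁿ.
super-exponential nⁿ dominates polylogarithmic (log n)^4 asymptotically.

v(n) grows faster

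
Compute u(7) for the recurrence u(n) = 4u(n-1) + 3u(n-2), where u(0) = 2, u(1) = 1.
Computing the sequence terms:
2, 1, 10, 43, 202, 937, 4354, 20227

20227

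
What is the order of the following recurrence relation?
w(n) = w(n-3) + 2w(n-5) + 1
The order is the largest lag k for which w(n-k) appears. Here the deepest term is w(n-5) (the 1 term is non-homogeneous and does not affect the order), so the order is 5.

Order 5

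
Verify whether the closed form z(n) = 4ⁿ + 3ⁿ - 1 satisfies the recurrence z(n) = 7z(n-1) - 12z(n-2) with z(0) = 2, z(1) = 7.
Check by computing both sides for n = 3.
From the recurrence with z(0) = 2, z(1) = 7:
  z(0) = 2, z(1) = 7, z(2) = 25, z(3) = 91
  so the recurrence gives z(3) = 91.
From the proposed closed form z(n) = 4ⁿ + 3ⁿ - 1:
  z(3) = 90.
The recurrence gives 91 but the closed form gives 90, so the closed form does not satisfy the recurrence.

No, the closed form is incorrect.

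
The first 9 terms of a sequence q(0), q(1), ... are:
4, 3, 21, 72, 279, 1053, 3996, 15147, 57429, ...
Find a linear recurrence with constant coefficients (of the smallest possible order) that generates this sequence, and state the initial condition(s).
Look for the lowest-order linear relation among consecutive terms.
Observation: q(n) - 3·q(n-1) - (3)·q(n-2) = 0 holds for the shown terms, and no order-1 relation q(n) = α·q(n-1) + β fits.
Check at n=3: 3·21 + (3)·3 = 72. ✓

q(n) = 3q(n-1) + 3q(n-2), q(0) = 4, q(1) = 3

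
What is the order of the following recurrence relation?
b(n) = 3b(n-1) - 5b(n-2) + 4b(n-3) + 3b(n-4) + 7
The order is the largest lag k for which b(n-k) appears. Here the deepest term is b(n-4) (the 7 term is non-homogeneous and does not affect the order), so the order is 4.

Order 4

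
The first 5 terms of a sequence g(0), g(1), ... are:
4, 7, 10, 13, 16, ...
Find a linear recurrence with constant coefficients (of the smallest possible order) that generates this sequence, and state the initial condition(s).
Look for the lowest-order linear relation among consecutive terms.
Observation: consecutive differences are constant (= 3).
Check at n=2: 1·7 + 3 = 10. ✓

g(n) = g(n-1) + 3, g(0) = 4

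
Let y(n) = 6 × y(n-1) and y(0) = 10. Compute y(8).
Computing step by step:
y(0) = 10
y(1) = 6 × 10 = 60
y(2) = 6 × 60 = 360
y(3) = 6 × 360 = 2160
y(4) = 6 × 2160 = 12960
y(5) = 6 × 12960 = 77760
y(6) = 6 × 77760 = 466560
y(7) = 6 × 466560 = 2799360
y(8) = 6 × 2799360 = 16796160

16796160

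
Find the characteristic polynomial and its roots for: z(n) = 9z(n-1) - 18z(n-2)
Substitute z(n) = rⁿ and divide through by rⁿ⁻²: r² - 9r + 18 = 0
Factor: (r - 3)(r - 6) = 0, so r = 3, 6.
General solution: z(n) = A·3ⁿ + B·6ⁿ

Characteristic: r² - 9r + 18 = 0, Roots: r = 3, 6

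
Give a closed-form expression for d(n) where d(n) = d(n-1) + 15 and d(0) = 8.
Recurrence: d(n) = d(n-1) + 15, initial: d(0) = 8.
Each step adds 15, so d(n) = d(0) + 15n = 15n + 8.

d(n) = 15n + 8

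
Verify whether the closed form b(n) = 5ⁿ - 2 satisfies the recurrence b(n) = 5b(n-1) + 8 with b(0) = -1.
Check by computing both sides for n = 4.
From the recurrence with b(0) = -1:
  b(0) = -1, b(1) = 3, b(2) = 23, b(3) = 123, b(4) = 623
  so the recurrence gives b(4) = 623.
From the proposed closed form b(n) = 5ⁿ - 2:
  b(4) = 623.
Both sides give 623 at n = 4, and the initial condition(s) match, so the closed form is consistent.

Yes, the closed form is correct.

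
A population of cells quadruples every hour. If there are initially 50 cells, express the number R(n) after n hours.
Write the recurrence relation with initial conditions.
Each hour multiplies the count by 4, so the count after n hours depends only on the count after n-1 hours: R(n) = 4 × R(n-1). The starting count gives R(0) = 50.
Unrolling n times gives the closed form R(n) = 50 × 4ⁿ.

R(n) = 4 × R(n-1), R(0) = 50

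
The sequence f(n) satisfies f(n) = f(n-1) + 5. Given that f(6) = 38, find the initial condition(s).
f(6) = f(0) + 6·5, so f(0) = 38 - 30 = 8.

f(0) = 8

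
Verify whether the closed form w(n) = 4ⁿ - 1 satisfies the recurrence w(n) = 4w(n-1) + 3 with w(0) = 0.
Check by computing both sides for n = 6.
From the recurrence with w(0) = 0:
  w(0) = 0, w(1) = 3, w(2) = 15, w(3) = 63, w(4) = 255, w(5) = 1023, w(6) = 4095
  so the recurrence gives w(6) = 4095.
From the proposed closed form w(n) = 4ⁿ - 1:
  w(6) = 4095.
Both sides give 4095 at n = 6, and the initial condition(s) match, so the closed form is consistent.

Yes, the closed form is correct.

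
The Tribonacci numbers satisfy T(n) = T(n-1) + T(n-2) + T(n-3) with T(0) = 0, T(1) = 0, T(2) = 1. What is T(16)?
Computing the sequence terms:
0, 0, 1, 1, 2, 4, 7, 13, 24, 44, 81, 149, 274, 504, 927, 1705, 3136

3136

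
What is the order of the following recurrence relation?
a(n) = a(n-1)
The order is the largest lag k for which a(n-k) appears. Here the deepest term is a(n-1), so the order is 1.

Order 1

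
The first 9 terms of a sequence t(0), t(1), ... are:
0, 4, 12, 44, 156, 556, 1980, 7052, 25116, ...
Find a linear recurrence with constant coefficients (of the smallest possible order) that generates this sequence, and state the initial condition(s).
Look for the lowest-order linear relation among consecutive terms.
Observation: t(n) - 3·t(n-1) - (2)·t(n-2) = 0 holds for the shown terms, and no order-1 relation t(n) = α·t(n-1) + β fits.
Check at n=3: 3·12 + (2)·4 = 44. ✓

t(n) = 3t(n-1) + 2t(n-2), t(0) = 0, t(1) = 4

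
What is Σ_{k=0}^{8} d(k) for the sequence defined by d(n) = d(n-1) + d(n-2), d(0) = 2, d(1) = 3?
Computing the sequence terms: 2, 3, 5, 8, 13, 21, 34, 55, 89
Adding these values together:

230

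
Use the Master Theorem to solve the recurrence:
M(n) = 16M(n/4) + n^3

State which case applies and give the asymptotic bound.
Master Theorem template: M(n) = a·M(n/b) + f(n).
Here: a=16, b=4, f(n)=n^3
Compute log_b(a) = log_4(16) = 2.
f(n) = n^3 = Ω(n^(2+ε)) with ε = 1, and the regularity condition holds (a·f(n/b) = (a/b^3)·f(n) with a/b^3 = 4^-1 < 1). Case 3: M(n) = Θ(f(n)) = Θ(n^3).

Case 3: M(n) = Θ(n^3)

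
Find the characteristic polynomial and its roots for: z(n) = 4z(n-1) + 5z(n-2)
Substitute z(n) = rⁿ and divide through by rⁿ⁻²: r² - 4r - 5 = 0
Factor: (r + 1)(r - 5) = 0, so r = -1, 5.
General solution: z(n) = A·(-1)ⁿ + B·5ⁿ

Characteristic: r² - 4r - 5 = 0, Roots: r = -1, 5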